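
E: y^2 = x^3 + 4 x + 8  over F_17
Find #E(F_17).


For each x in F_17, count y with y^2 = x^3 + 4 x + 8 mod 17:
  x = 0: RHS = 8, y in [5, 12]  -> 2 point(s)
  x = 1: RHS = 13, y in [8, 9]  -> 2 point(s)
  x = 3: RHS = 13, y in [8, 9]  -> 2 point(s)
  x = 5: RHS = 0, y in [0]  -> 1 point(s)
  x = 8: RHS = 8, y in [5, 12]  -> 2 point(s)
  x = 9: RHS = 8, y in [5, 12]  -> 2 point(s)
  x = 12: RHS = 16, y in [4, 13]  -> 2 point(s)
  x = 13: RHS = 13, y in [8, 9]  -> 2 point(s)
  x = 15: RHS = 9, y in [3, 14]  -> 2 point(s)
Affine points: 17. Add the point at infinity: total = 18.

#E(F_17) = 18


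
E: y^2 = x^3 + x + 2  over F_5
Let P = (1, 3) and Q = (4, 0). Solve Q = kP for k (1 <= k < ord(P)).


Enumerate multiples of P until we hit Q = (4, 0):
  1P = (1, 3)
  2P = (4, 0)
Match found at i = 2.

k = 2


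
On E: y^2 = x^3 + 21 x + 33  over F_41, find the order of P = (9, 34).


Compute successive multiples of P until we hit O:
  1P = (9, 34)
  2P = (28, 8)
  3P = (22, 14)
  4P = (8, 37)
  5P = (33, 38)
  6P = (7, 21)
  7P = (16, 23)
  8P = (26, 22)
  ... (continuing to 42P)
  42P = O

ord(P) = 42


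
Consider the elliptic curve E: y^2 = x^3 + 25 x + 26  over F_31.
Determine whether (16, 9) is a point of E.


Check whether y^2 = x^3 + 25 x + 26 (mod 31) for (x, y) = (16, 9).
LHS: y^2 = 9^2 mod 31 = 19
RHS: x^3 + 25 x + 26 = 16^3 + 25*16 + 26 mod 31 = 27
LHS != RHS

No, not on the curve


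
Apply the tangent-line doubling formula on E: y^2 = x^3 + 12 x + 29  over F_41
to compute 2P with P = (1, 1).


Doubling: s = (3 x1^2 + a) / (2 y1)
s = (3*1^2 + 12) / (2*1) mod 41 = 28
x3 = s^2 - 2 x1 mod 41 = 28^2 - 2*1 = 3
y3 = s (x1 - x3) - y1 mod 41 = 28 * (1 - 3) - 1 = 25

2P = (3, 25)


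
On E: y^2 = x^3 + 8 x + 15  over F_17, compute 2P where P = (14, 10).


k = 2 = 10_2 (binary, LSB first: 01)
Double-and-add from P = (14, 10):
  bit 0 = 0: acc unchanged = O
  bit 1 = 1: acc = O + (8, 9) = (8, 9)

2P = (8, 9)


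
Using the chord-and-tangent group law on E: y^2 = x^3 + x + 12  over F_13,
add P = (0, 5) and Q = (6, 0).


P != Q, so use the chord formula.
s = (y2 - y1) / (x2 - x1) = (8) / (6) mod 13 = 10
x3 = s^2 - x1 - x2 mod 13 = 10^2 - 0 - 6 = 3
y3 = s (x1 - x3) - y1 mod 13 = 10 * (0 - 3) - 5 = 4

P + Q = (3, 4)


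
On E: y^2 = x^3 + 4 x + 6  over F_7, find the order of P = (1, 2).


Compute successive multiples of P until we hit O:
  1P = (1, 2)
  2P = (5, 5)
  3P = (2, 6)
  4P = (6, 6)
  5P = (4, 4)
  6P = (4, 3)
  7P = (6, 1)
  8P = (2, 1)
  ... (continuing to 11P)
  11P = O

ord(P) = 11


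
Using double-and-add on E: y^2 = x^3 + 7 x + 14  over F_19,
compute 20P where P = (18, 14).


k = 20 = 10100_2 (binary, LSB first: 00101)
Double-and-add from P = (18, 14):
  bit 0 = 0: acc unchanged = O
  bit 1 = 0: acc unchanged = O
  bit 2 = 1: acc = O + (10, 1) = (10, 1)
  bit 3 = 0: acc unchanged = (10, 1)
  bit 4 = 1: acc = (10, 1) + (11, 4) = (7, 8)

20P = (7, 8)


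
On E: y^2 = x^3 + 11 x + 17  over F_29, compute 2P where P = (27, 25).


Doubling: s = (3 x1^2 + a) / (2 y1)
s = (3*27^2 + 11) / (2*25) mod 29 = 8
x3 = s^2 - 2 x1 mod 29 = 8^2 - 2*27 = 10
y3 = s (x1 - x3) - y1 mod 29 = 8 * (27 - 10) - 25 = 24

2P = (10, 24)


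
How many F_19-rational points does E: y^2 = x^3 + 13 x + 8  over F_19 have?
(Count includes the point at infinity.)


For each x in F_19, count y with y^2 = x^3 + 13 x + 8 mod 19:
  x = 2: RHS = 4, y in [2, 17]  -> 2 point(s)
  x = 3: RHS = 17, y in [6, 13]  -> 2 point(s)
  x = 6: RHS = 17, y in [6, 13]  -> 2 point(s)
  x = 7: RHS = 5, y in [9, 10]  -> 2 point(s)
  x = 8: RHS = 16, y in [4, 15]  -> 2 point(s)
  x = 10: RHS = 17, y in [6, 13]  -> 2 point(s)
  x = 11: RHS = 0, y in [0]  -> 1 point(s)
  x = 12: RHS = 11, y in [7, 12]  -> 2 point(s)
  x = 15: RHS = 6, y in [5, 14]  -> 2 point(s)
Affine points: 17. Add the point at infinity: total = 18.

#E(F_19) = 18


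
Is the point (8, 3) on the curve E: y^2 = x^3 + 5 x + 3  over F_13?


Check whether y^2 = x^3 + 5 x + 3 (mod 13) for (x, y) = (8, 3).
LHS: y^2 = 3^2 mod 13 = 9
RHS: x^3 + 5 x + 3 = 8^3 + 5*8 + 3 mod 13 = 9
LHS = RHS

Yes, on the curve


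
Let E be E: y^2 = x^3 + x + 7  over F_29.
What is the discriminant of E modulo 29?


4 a^3 + 27 b^2 = 4*1^3 + 27*7^2 = 4 + 1323 = 1327
Delta = -16 * (1327) = -21232
Delta mod 29 = 25

Delta = 25 (mod 29)


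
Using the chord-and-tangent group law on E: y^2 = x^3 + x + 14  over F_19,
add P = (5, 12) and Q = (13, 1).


P != Q, so use the chord formula.
s = (y2 - y1) / (x2 - x1) = (8) / (8) mod 19 = 1
x3 = s^2 - x1 - x2 mod 19 = 1^2 - 5 - 13 = 2
y3 = s (x1 - x3) - y1 mod 19 = 1 * (5 - 2) - 12 = 10

P + Q = (2, 10)


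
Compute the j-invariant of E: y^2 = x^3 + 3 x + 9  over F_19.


Delta = -16(4 a^3 + 27 b^2) mod 19 = 7
-1728 * (4 a)^3 = -1728 * (4*3)^3 mod 19 = 18
j = 18 * 7^(-1) mod 19 = 8

j = 8 (mod 19)


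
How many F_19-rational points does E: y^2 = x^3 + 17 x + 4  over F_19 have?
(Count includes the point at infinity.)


For each x in F_19, count y with y^2 = x^3 + 17 x + 4 mod 19:
  x = 0: RHS = 4, y in [2, 17]  -> 2 point(s)
  x = 3: RHS = 6, y in [5, 14]  -> 2 point(s)
  x = 5: RHS = 5, y in [9, 10]  -> 2 point(s)
  x = 8: RHS = 6, y in [5, 14]  -> 2 point(s)
  x = 12: RHS = 17, y in [6, 13]  -> 2 point(s)
  x = 13: RHS = 9, y in [3, 16]  -> 2 point(s)
  x = 15: RHS = 5, y in [9, 10]  -> 2 point(s)
  x = 17: RHS = 0, y in [0]  -> 1 point(s)
  x = 18: RHS = 5, y in [9, 10]  -> 2 point(s)
Affine points: 17. Add the point at infinity: total = 18.

#E(F_19) = 18


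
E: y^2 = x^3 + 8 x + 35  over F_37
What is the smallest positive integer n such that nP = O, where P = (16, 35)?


Compute successive multiples of P until we hit O:
  1P = (16, 35)
  2P = (12, 3)
  3P = (36, 27)
  4P = (34, 24)
  5P = (27, 19)
  6P = (27, 18)
  7P = (34, 13)
  8P = (36, 10)
  ... (continuing to 11P)
  11P = O

ord(P) = 11


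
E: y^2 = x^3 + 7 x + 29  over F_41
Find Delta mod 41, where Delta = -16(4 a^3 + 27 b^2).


4 a^3 + 27 b^2 = 4*7^3 + 27*29^2 = 1372 + 22707 = 24079
Delta = -16 * (24079) = -385264
Delta mod 41 = 13

Delta = 13 (mod 41)


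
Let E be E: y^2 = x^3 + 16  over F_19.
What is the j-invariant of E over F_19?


Delta = -16(4 a^3 + 27 b^2) mod 19 = 7
-1728 * (4 a)^3 = -1728 * (4*0)^3 mod 19 = 0
j = 0 * 7^(-1) mod 19 = 0

j = 0 (mod 19)


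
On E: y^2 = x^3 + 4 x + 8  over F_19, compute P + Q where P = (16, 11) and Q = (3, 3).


P != Q, so use the chord formula.
s = (y2 - y1) / (x2 - x1) = (11) / (6) mod 19 = 5
x3 = s^2 - x1 - x2 mod 19 = 5^2 - 16 - 3 = 6
y3 = s (x1 - x3) - y1 mod 19 = 5 * (16 - 6) - 11 = 1

P + Q = (6, 1)


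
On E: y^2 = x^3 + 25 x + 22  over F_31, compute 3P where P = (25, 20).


k = 3 = 11_2 (binary, LSB first: 11)
Double-and-add from P = (25, 20):
  bit 0 = 1: acc = O + (25, 20) = (25, 20)
  bit 1 = 1: acc = (25, 20) + (13, 23) = (26, 19)

3P = (26, 19)


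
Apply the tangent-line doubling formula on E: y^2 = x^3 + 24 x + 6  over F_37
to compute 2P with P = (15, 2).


Doubling: s = (3 x1^2 + a) / (2 y1)
s = (3*15^2 + 24) / (2*2) mod 37 = 36
x3 = s^2 - 2 x1 mod 37 = 36^2 - 2*15 = 8
y3 = s (x1 - x3) - y1 mod 37 = 36 * (15 - 8) - 2 = 28

2P = (8, 28)


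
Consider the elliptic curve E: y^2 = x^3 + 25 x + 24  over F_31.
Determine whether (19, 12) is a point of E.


Check whether y^2 = x^3 + 25 x + 24 (mod 31) for (x, y) = (19, 12).
LHS: y^2 = 12^2 mod 31 = 20
RHS: x^3 + 25 x + 24 = 19^3 + 25*19 + 24 mod 31 = 11
LHS != RHS

No, not on the curve


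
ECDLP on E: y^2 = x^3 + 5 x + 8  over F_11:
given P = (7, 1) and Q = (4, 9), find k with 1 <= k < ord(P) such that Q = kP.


Enumerate multiples of P until we hit Q = (4, 9):
  1P = (7, 1)
  2P = (9, 1)
  3P = (6, 10)
  4P = (2, 9)
  5P = (5, 9)
  6P = (4, 9)
Match found at i = 6.

k = 6


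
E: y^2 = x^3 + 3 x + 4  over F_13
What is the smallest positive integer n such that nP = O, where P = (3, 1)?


Compute successive multiples of P until we hit O:
  1P = (3, 1)
  2P = (11, 9)
  3P = (0, 2)
  4P = (0, 11)
  5P = (11, 4)
  6P = (3, 12)
  7P = O

ord(P) = 7


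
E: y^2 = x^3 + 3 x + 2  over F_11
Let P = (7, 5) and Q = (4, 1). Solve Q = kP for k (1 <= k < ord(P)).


Enumerate multiples of P until we hit Q = (4, 1):
  1P = (7, 5)
  2P = (2, 4)
  3P = (6, 4)
  4P = (10, 3)
  5P = (3, 7)
  6P = (4, 10)
  7P = (4, 1)
Match found at i = 7.

k = 7


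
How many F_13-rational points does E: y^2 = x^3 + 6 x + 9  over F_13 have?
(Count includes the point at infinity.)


For each x in F_13, count y with y^2 = x^3 + 6 x + 9 mod 13:
  x = 0: RHS = 9, y in [3, 10]  -> 2 point(s)
  x = 1: RHS = 3, y in [4, 9]  -> 2 point(s)
  x = 2: RHS = 3, y in [4, 9]  -> 2 point(s)
  x = 6: RHS = 1, y in [1, 12]  -> 2 point(s)
  x = 7: RHS = 4, y in [2, 11]  -> 2 point(s)
  x = 8: RHS = 10, y in [6, 7]  -> 2 point(s)
  x = 9: RHS = 12, y in [5, 8]  -> 2 point(s)
  x = 10: RHS = 3, y in [4, 9]  -> 2 point(s)
Affine points: 16. Add the point at infinity: total = 17.

#E(F_13) = 17


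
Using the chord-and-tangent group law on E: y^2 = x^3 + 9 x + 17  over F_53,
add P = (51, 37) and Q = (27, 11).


P != Q, so use the chord formula.
s = (y2 - y1) / (x2 - x1) = (27) / (29) mod 53 = 32
x3 = s^2 - x1 - x2 mod 53 = 32^2 - 51 - 27 = 45
y3 = s (x1 - x3) - y1 mod 53 = 32 * (51 - 45) - 37 = 49

P + Q = (45, 49)


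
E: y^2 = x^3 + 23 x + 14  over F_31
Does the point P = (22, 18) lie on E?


Check whether y^2 = x^3 + 23 x + 14 (mod 31) for (x, y) = (22, 18).
LHS: y^2 = 18^2 mod 31 = 14
RHS: x^3 + 23 x + 14 = 22^3 + 23*22 + 14 mod 31 = 8
LHS != RHS

No, not on the curve


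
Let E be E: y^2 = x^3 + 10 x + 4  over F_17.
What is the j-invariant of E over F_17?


Delta = -16(4 a^3 + 27 b^2) mod 17 = 12
-1728 * (4 a)^3 = -1728 * (4*10)^3 mod 17 = 4
j = 4 * 12^(-1) mod 17 = 6

j = 6 (mod 17)


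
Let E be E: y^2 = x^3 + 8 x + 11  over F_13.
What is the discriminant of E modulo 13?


4 a^3 + 27 b^2 = 4*8^3 + 27*11^2 = 2048 + 3267 = 5315
Delta = -16 * (5315) = -85040
Delta mod 13 = 6

Delta = 6 (mod 13)


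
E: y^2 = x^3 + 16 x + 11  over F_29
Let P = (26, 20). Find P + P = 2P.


Doubling: s = (3 x1^2 + a) / (2 y1)
s = (3*26^2 + 16) / (2*20) mod 29 = 25
x3 = s^2 - 2 x1 mod 29 = 25^2 - 2*26 = 22
y3 = s (x1 - x3) - y1 mod 29 = 25 * (26 - 22) - 20 = 22

2P = (22, 22)


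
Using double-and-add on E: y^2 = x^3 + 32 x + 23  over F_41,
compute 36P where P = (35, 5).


k = 36 = 100100_2 (binary, LSB first: 001001)
Double-and-add from P = (35, 5):
  bit 0 = 0: acc unchanged = O
  bit 1 = 0: acc unchanged = O
  bit 2 = 1: acc = O + (10, 21) = (10, 21)
  bit 3 = 0: acc unchanged = (10, 21)
  bit 4 = 0: acc unchanged = (10, 21)
  bit 5 = 1: acc = (10, 21) + (0, 33) = (39, 22)

36P = (39, 22)


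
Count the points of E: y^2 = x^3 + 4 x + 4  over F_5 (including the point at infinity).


For each x in F_5, count y with y^2 = x^3 + 4 x + 4 mod 5:
  x = 0: RHS = 4, y in [2, 3]  -> 2 point(s)
  x = 1: RHS = 4, y in [2, 3]  -> 2 point(s)
  x = 2: RHS = 0, y in [0]  -> 1 point(s)
  x = 4: RHS = 4, y in [2, 3]  -> 2 point(s)
Affine points: 7. Add the point at infinity: total = 8.

#E(F_5) = 8


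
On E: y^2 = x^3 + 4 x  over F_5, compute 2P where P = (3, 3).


k = 2 = 10_2 (binary, LSB first: 01)
Double-and-add from P = (3, 3):
  bit 0 = 0: acc unchanged = O
  bit 1 = 1: acc = O + (0, 0) = (0, 0)

2P = (0, 0)


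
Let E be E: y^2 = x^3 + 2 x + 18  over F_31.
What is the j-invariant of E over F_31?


Delta = -16(4 a^3 + 27 b^2) mod 31 = 12
-1728 * (4 a)^3 = -1728 * (4*2)^3 mod 31 = 4
j = 4 * 12^(-1) mod 31 = 21

j = 21 (mod 31)


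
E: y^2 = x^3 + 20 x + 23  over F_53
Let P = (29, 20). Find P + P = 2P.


Doubling: s = (3 x1^2 + a) / (2 y1)
s = (3*29^2 + 20) / (2*20) mod 53 = 49
x3 = s^2 - 2 x1 mod 53 = 49^2 - 2*29 = 11
y3 = s (x1 - x3) - y1 mod 53 = 49 * (29 - 11) - 20 = 14

2P = (11, 14)


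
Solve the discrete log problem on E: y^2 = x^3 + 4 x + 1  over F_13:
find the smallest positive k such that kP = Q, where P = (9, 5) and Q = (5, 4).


Enumerate multiples of P until we hit Q = (5, 4):
  1P = (9, 5)
  2P = (8, 8)
  3P = (5, 9)
  4P = (0, 12)
  5P = (3, 12)
  6P = (2, 2)
  7P = (12, 3)
  8P = (4, 9)
  9P = (10, 1)
  10P = (10, 12)
  11P = (4, 4)
  12P = (12, 10)
  13P = (2, 11)
  14P = (3, 1)
  15P = (0, 1)
  16P = (5, 4)
Match found at i = 16.

k = 16


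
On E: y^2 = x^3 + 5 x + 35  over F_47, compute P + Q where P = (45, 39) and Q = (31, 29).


P != Q, so use the chord formula.
s = (y2 - y1) / (x2 - x1) = (37) / (33) mod 47 = 41
x3 = s^2 - x1 - x2 mod 47 = 41^2 - 45 - 31 = 7
y3 = s (x1 - x3) - y1 mod 47 = 41 * (45 - 7) - 39 = 15

P + Q = (7, 15)


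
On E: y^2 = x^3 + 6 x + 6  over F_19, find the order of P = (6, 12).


Compute successive multiples of P until we hit O:
  1P = (6, 12)
  2P = (7, 7)
  3P = (12, 18)
  4P = (2, 11)
  5P = (17, 9)
  6P = (0, 14)
  7P = (11, 15)
  8P = (13, 18)
  ... (continuing to 19P)
  19P = O

ord(P) = 19


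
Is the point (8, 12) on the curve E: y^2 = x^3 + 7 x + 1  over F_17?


Check whether y^2 = x^3 + 7 x + 1 (mod 17) for (x, y) = (8, 12).
LHS: y^2 = 12^2 mod 17 = 8
RHS: x^3 + 7 x + 1 = 8^3 + 7*8 + 1 mod 17 = 8
LHS = RHS

Yes, on the curve


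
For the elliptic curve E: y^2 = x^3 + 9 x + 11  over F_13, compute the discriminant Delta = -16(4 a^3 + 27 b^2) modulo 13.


4 a^3 + 27 b^2 = 4*9^3 + 27*11^2 = 2916 + 3267 = 6183
Delta = -16 * (6183) = -98928
Delta mod 13 = 2

Delta = 2 (mod 13)


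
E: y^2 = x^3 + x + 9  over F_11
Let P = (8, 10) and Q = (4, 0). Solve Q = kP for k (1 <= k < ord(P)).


Enumerate multiples of P until we hit Q = (4, 0):
  1P = (8, 10)
  2P = (4, 0)
Match found at i = 2.

k = 2


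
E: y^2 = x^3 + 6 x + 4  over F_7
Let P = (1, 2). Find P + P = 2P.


Doubling: s = (3 x1^2 + a) / (2 y1)
s = (3*1^2 + 6) / (2*2) mod 7 = 4
x3 = s^2 - 2 x1 mod 7 = 4^2 - 2*1 = 0
y3 = s (x1 - x3) - y1 mod 7 = 4 * (1 - 0) - 2 = 2

2P = (0, 2)


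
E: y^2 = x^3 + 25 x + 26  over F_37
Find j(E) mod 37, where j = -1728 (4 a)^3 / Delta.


Delta = -16(4 a^3 + 27 b^2) mod 37 = 8
-1728 * (4 a)^3 = -1728 * (4*25)^3 mod 37 = 11
j = 11 * 8^(-1) mod 37 = 6

j = 6 (mod 37)


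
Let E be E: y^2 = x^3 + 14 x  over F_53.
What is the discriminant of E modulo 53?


4 a^3 + 27 b^2 = 4*14^3 + 27*0^2 = 10976 + 0 = 10976
Delta = -16 * (10976) = -175616
Delta mod 53 = 26

Delta = 26 (mod 53)


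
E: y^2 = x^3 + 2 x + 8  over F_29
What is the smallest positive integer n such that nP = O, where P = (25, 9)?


Compute successive multiples of P until we hit O:
  1P = (25, 9)
  2P = (15, 22)
  3P = (2, 22)
  4P = (22, 12)
  5P = (12, 7)
  6P = (26, 2)
  7P = (27, 5)
  8P = (10, 19)
  ... (continuing to 29P)
  29P = O

ord(P) = 29


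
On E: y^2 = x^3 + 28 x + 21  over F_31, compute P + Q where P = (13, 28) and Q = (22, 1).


P != Q, so use the chord formula.
s = (y2 - y1) / (x2 - x1) = (4) / (9) mod 31 = 28
x3 = s^2 - x1 - x2 mod 31 = 28^2 - 13 - 22 = 5
y3 = s (x1 - x3) - y1 mod 31 = 28 * (13 - 5) - 28 = 10

P + Q = (5, 10)


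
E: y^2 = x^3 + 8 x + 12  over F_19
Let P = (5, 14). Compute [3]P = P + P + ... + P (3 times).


k = 3 = 11_2 (binary, LSB first: 11)
Double-and-add from P = (5, 14):
  bit 0 = 1: acc = O + (5, 14) = (5, 14)
  bit 1 = 1: acc = (5, 14) + (15, 12) = (15, 7)

3P = (15, 7)


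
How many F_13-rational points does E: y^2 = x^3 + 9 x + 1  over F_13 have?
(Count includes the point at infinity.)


For each x in F_13, count y with y^2 = x^3 + 9 x + 1 mod 13:
  x = 0: RHS = 1, y in [1, 12]  -> 2 point(s)
  x = 2: RHS = 1, y in [1, 12]  -> 2 point(s)
  x = 3: RHS = 3, y in [4, 9]  -> 2 point(s)
  x = 4: RHS = 10, y in [6, 7]  -> 2 point(s)
  x = 7: RHS = 4, y in [2, 11]  -> 2 point(s)
  x = 8: RHS = 0, y in [0]  -> 1 point(s)
  x = 10: RHS = 12, y in [5, 8]  -> 2 point(s)
  x = 11: RHS = 1, y in [1, 12]  -> 2 point(s)
  x = 12: RHS = 4, y in [2, 11]  -> 2 point(s)
Affine points: 17. Add the point at infinity: total = 18.

#E(F_13) = 18


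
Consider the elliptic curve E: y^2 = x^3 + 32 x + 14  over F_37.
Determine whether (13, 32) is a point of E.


Check whether y^2 = x^3 + 32 x + 14 (mod 37) for (x, y) = (13, 32).
LHS: y^2 = 32^2 mod 37 = 25
RHS: x^3 + 32 x + 14 = 13^3 + 32*13 + 14 mod 37 = 0
LHS != RHS

No, not on the curve


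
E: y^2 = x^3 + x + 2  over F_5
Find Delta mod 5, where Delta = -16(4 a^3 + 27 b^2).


4 a^3 + 27 b^2 = 4*1^3 + 27*2^2 = 4 + 108 = 112
Delta = -16 * (112) = -1792
Delta mod 5 = 3

Delta = 3 (mod 5)


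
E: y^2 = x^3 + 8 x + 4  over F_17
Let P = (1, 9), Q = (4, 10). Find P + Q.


P != Q, so use the chord formula.
s = (y2 - y1) / (x2 - x1) = (1) / (3) mod 17 = 6
x3 = s^2 - x1 - x2 mod 17 = 6^2 - 1 - 4 = 14
y3 = s (x1 - x3) - y1 mod 17 = 6 * (1 - 14) - 9 = 15

P + Q = (14, 15)


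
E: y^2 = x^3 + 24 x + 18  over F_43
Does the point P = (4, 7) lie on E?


Check whether y^2 = x^3 + 24 x + 18 (mod 43) for (x, y) = (4, 7).
LHS: y^2 = 7^2 mod 43 = 6
RHS: x^3 + 24 x + 18 = 4^3 + 24*4 + 18 mod 43 = 6
LHS = RHS

Yes, on the curve


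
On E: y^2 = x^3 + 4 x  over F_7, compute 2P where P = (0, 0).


k = 2 = 10_2 (binary, LSB first: 01)
Double-and-add from P = (0, 0):
  bit 0 = 0: acc unchanged = O
  bit 1 = 1: acc = O + O = O

2P = O


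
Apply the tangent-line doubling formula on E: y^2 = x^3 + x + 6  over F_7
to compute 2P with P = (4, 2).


Doubling: s = (3 x1^2 + a) / (2 y1)
s = (3*4^2 + 1) / (2*2) mod 7 = 0
x3 = s^2 - 2 x1 mod 7 = 0^2 - 2*4 = 6
y3 = s (x1 - x3) - y1 mod 7 = 0 * (4 - 6) - 2 = 5

2P = (6, 5)


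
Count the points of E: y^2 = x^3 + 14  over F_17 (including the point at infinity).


For each x in F_17, count y with y^2 = x^3 + 0 x + 14 mod 17:
  x = 1: RHS = 15, y in [7, 10]  -> 2 point(s)
  x = 6: RHS = 9, y in [3, 14]  -> 2 point(s)
  x = 7: RHS = 0, y in [0]  -> 1 point(s)
  x = 8: RHS = 16, y in [4, 13]  -> 2 point(s)
  x = 11: RHS = 2, y in [6, 11]  -> 2 point(s)
  x = 12: RHS = 8, y in [5, 12]  -> 2 point(s)
  x = 13: RHS = 1, y in [1, 16]  -> 2 point(s)
  x = 14: RHS = 4, y in [2, 15]  -> 2 point(s)
  x = 16: RHS = 13, y in [8, 9]  -> 2 point(s)
Affine points: 17. Add the point at infinity: total = 18.

#E(F_17) = 18


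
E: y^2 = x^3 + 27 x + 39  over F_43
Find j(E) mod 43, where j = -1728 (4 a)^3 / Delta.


Delta = -16(4 a^3 + 27 b^2) mod 43 = 27
-1728 * (4 a)^3 = -1728 * (4*27)^3 mod 43 = 42
j = 42 * 27^(-1) mod 43 = 35

j = 35 (mod 43)


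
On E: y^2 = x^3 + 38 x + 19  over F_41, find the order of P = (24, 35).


Compute successive multiples of P until we hit O:
  1P = (24, 35)
  2P = (11, 13)
  3P = (29, 7)
  4P = (21, 22)
  5P = (33, 8)
  6P = (34, 36)
  7P = (40, 29)
  8P = (38, 1)
  ... (continuing to 47P)
  47P = O

ord(P) = 47


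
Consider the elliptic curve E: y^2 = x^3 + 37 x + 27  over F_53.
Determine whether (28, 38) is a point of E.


Check whether y^2 = x^3 + 37 x + 27 (mod 53) for (x, y) = (28, 38).
LHS: y^2 = 38^2 mod 53 = 13
RHS: x^3 + 37 x + 27 = 28^3 + 37*28 + 27 mod 53 = 13
LHS = RHS

Yes, on the curve


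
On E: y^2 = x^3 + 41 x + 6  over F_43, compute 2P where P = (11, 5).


Doubling: s = (3 x1^2 + a) / (2 y1)
s = (3*11^2 + 41) / (2*5) mod 43 = 6
x3 = s^2 - 2 x1 mod 43 = 6^2 - 2*11 = 14
y3 = s (x1 - x3) - y1 mod 43 = 6 * (11 - 14) - 5 = 20

2P = (14, 20)


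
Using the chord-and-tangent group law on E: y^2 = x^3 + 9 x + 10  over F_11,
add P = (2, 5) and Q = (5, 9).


P != Q, so use the chord formula.
s = (y2 - y1) / (x2 - x1) = (4) / (3) mod 11 = 5
x3 = s^2 - x1 - x2 mod 11 = 5^2 - 2 - 5 = 7
y3 = s (x1 - x3) - y1 mod 11 = 5 * (2 - 7) - 5 = 3

P + Q = (7, 3)


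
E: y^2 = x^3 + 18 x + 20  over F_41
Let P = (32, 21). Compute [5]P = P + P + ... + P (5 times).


k = 5 = 101_2 (binary, LSB first: 101)
Double-and-add from P = (32, 21):
  bit 0 = 1: acc = O + (32, 21) = (32, 21)
  bit 1 = 0: acc unchanged = (32, 21)
  bit 2 = 1: acc = (32, 21) + (14, 33) = (0, 26)

5P = (0, 26)


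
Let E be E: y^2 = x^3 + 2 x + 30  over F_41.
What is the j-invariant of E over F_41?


Delta = -16(4 a^3 + 27 b^2) mod 41 = 24
-1728 * (4 a)^3 = -1728 * (4*2)^3 mod 41 = 3
j = 3 * 24^(-1) mod 41 = 36

j = 36 (mod 41)


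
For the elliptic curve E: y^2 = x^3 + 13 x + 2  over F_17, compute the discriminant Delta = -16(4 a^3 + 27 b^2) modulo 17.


4 a^3 + 27 b^2 = 4*13^3 + 27*2^2 = 8788 + 108 = 8896
Delta = -16 * (8896) = -142336
Delta mod 17 = 5

Delta = 5 (mod 17)


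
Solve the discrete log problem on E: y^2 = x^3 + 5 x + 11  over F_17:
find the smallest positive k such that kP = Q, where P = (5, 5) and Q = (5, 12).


Enumerate multiples of P until we hit Q = (5, 12):
  1P = (5, 5)
  2P = (3, 11)
  3P = (1, 0)
  4P = (3, 6)
  5P = (5, 12)
Match found at i = 5.

k = 5


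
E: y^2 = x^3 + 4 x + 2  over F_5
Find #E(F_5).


For each x in F_5, count y with y^2 = x^3 + 4 x + 2 mod 5:
  x = 3: RHS = 1, y in [1, 4]  -> 2 point(s)
Affine points: 2. Add the point at infinity: total = 3.

#E(F_5) = 3


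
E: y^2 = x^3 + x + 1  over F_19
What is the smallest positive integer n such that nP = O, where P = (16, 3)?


Compute successive multiples of P until we hit O:
  1P = (16, 3)
  2P = (13, 11)
  3P = (14, 17)
  4P = (0, 18)
  5P = (9, 13)
  6P = (10, 2)
  7P = (2, 12)
  8P = (5, 13)
  ... (continuing to 21P)
  21P = O

ord(P) = 21


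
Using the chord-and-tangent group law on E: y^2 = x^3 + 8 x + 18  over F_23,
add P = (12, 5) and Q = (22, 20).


P != Q, so use the chord formula.
s = (y2 - y1) / (x2 - x1) = (15) / (10) mod 23 = 13
x3 = s^2 - x1 - x2 mod 23 = 13^2 - 12 - 22 = 20
y3 = s (x1 - x3) - y1 mod 23 = 13 * (12 - 20) - 5 = 6

P + Q = (20, 6)


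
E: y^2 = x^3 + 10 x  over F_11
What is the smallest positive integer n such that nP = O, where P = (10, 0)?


Compute successive multiples of P until we hit O:
  1P = (10, 0)
  2P = O

ord(P) = 2


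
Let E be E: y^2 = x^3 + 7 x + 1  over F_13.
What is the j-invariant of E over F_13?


Delta = -16(4 a^3 + 27 b^2) mod 13 = 2
-1728 * (4 a)^3 = -1728 * (4*7)^3 mod 13 = 8
j = 8 * 2^(-1) mod 13 = 4

j = 4 (mod 13)


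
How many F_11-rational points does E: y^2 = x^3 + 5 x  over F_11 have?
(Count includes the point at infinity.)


For each x in F_11, count y with y^2 = x^3 + 5 x + 0 mod 11:
  x = 0: RHS = 0, y in [0]  -> 1 point(s)
  x = 3: RHS = 9, y in [3, 8]  -> 2 point(s)
  x = 6: RHS = 4, y in [2, 9]  -> 2 point(s)
  x = 7: RHS = 4, y in [2, 9]  -> 2 point(s)
  x = 9: RHS = 4, y in [2, 9]  -> 2 point(s)
  x = 10: RHS = 5, y in [4, 7]  -> 2 point(s)
Affine points: 11. Add the point at infinity: total = 12.

#E(F_11) = 12


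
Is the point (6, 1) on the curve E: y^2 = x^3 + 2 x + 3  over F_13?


Check whether y^2 = x^3 + 2 x + 3 (mod 13) for (x, y) = (6, 1).
LHS: y^2 = 1^2 mod 13 = 1
RHS: x^3 + 2 x + 3 = 6^3 + 2*6 + 3 mod 13 = 10
LHS != RHS

No, not on the curve


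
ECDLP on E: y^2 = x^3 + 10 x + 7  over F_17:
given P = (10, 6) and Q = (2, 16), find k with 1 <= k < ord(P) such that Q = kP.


Enumerate multiples of P until we hit Q = (2, 16):
  1P = (10, 6)
  2P = (16, 9)
  3P = (4, 14)
  4P = (1, 16)
  5P = (15, 9)
  6P = (8, 2)
  7P = (3, 8)
  8P = (2, 16)
Match found at i = 8.

k = 8


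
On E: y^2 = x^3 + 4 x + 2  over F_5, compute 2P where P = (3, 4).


Doubling: s = (3 x1^2 + a) / (2 y1)
s = (3*3^2 + 4) / (2*4) mod 5 = 2
x3 = s^2 - 2 x1 mod 5 = 2^2 - 2*3 = 3
y3 = s (x1 - x3) - y1 mod 5 = 2 * (3 - 3) - 4 = 1

2P = (3, 1)


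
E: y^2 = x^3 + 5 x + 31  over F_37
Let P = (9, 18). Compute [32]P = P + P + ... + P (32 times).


k = 32 = 100000_2 (binary, LSB first: 000001)
Double-and-add from P = (9, 18):
  bit 0 = 0: acc unchanged = O
  bit 1 = 0: acc unchanged = O
  bit 2 = 0: acc unchanged = O
  bit 3 = 0: acc unchanged = O
  bit 4 = 0: acc unchanged = O
  bit 5 = 1: acc = O + (31, 9) = (31, 9)

32P = (31, 9)


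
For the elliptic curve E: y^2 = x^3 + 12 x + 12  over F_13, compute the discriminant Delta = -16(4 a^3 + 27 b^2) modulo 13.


4 a^3 + 27 b^2 = 4*12^3 + 27*12^2 = 6912 + 3888 = 10800
Delta = -16 * (10800) = -172800
Delta mod 13 = 9

Delta = 9 (mod 13)


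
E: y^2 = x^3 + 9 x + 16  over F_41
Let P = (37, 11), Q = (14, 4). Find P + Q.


P != Q, so use the chord formula.
s = (y2 - y1) / (x2 - x1) = (34) / (18) mod 41 = 11
x3 = s^2 - x1 - x2 mod 41 = 11^2 - 37 - 14 = 29
y3 = s (x1 - x3) - y1 mod 41 = 11 * (37 - 29) - 11 = 36

P + Q = (29, 36)


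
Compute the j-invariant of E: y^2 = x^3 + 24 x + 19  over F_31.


Delta = -16(4 a^3 + 27 b^2) mod 31 = 13
-1728 * (4 a)^3 = -1728 * (4*24)^3 mod 31 = 30
j = 30 * 13^(-1) mod 31 = 19

j = 19 (mod 31)


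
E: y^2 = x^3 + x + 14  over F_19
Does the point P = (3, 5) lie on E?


Check whether y^2 = x^3 + 1 x + 14 (mod 19) for (x, y) = (3, 5).
LHS: y^2 = 5^2 mod 19 = 6
RHS: x^3 + 1 x + 14 = 3^3 + 1*3 + 14 mod 19 = 6
LHS = RHS

Yes, on the curve


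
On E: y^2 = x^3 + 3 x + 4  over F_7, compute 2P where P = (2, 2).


Doubling: s = (3 x1^2 + a) / (2 y1)
s = (3*2^2 + 3) / (2*2) mod 7 = 2
x3 = s^2 - 2 x1 mod 7 = 2^2 - 2*2 = 0
y3 = s (x1 - x3) - y1 mod 7 = 2 * (2 - 0) - 2 = 2

2P = (0, 2)


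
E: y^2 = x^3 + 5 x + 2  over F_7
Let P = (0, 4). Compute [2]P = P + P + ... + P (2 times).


k = 2 = 10_2 (binary, LSB first: 01)
Double-and-add from P = (0, 4):
  bit 0 = 0: acc unchanged = O
  bit 1 = 1: acc = O + (4, 4) = (4, 4)

2P = (4, 4)


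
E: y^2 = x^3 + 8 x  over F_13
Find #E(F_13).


For each x in F_13, count y with y^2 = x^3 + 8 x + 0 mod 13:
  x = 0: RHS = 0, y in [0]  -> 1 point(s)
  x = 1: RHS = 9, y in [3, 10]  -> 2 point(s)
  x = 3: RHS = 12, y in [5, 8]  -> 2 point(s)
  x = 5: RHS = 9, y in [3, 10]  -> 2 point(s)
  x = 6: RHS = 4, y in [2, 11]  -> 2 point(s)
  x = 7: RHS = 9, y in [3, 10]  -> 2 point(s)
  x = 8: RHS = 4, y in [2, 11]  -> 2 point(s)
  x = 10: RHS = 1, y in [1, 12]  -> 2 point(s)
  x = 12: RHS = 4, y in [2, 11]  -> 2 point(s)
Affine points: 17. Add the point at infinity: total = 18.

#E(F_13) = 18


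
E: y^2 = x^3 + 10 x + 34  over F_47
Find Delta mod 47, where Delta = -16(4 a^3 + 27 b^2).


4 a^3 + 27 b^2 = 4*10^3 + 27*34^2 = 4000 + 31212 = 35212
Delta = -16 * (35212) = -563392
Delta mod 47 = 44

Delta = 44 (mod 47)


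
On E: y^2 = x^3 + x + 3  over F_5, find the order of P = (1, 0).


Compute successive multiples of P until we hit O:
  1P = (1, 0)
  2P = O

ord(P) = 2


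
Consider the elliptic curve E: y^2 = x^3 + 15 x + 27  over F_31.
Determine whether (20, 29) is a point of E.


Check whether y^2 = x^3 + 15 x + 27 (mod 31) for (x, y) = (20, 29).
LHS: y^2 = 29^2 mod 31 = 4
RHS: x^3 + 15 x + 27 = 20^3 + 15*20 + 27 mod 31 = 19
LHS != RHS

No, not on the curve


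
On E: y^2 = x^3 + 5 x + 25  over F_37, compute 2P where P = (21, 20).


Doubling: s = (3 x1^2 + a) / (2 y1)
s = (3*21^2 + 5) / (2*20) mod 37 = 11
x3 = s^2 - 2 x1 mod 37 = 11^2 - 2*21 = 5
y3 = s (x1 - x3) - y1 mod 37 = 11 * (21 - 5) - 20 = 8

2P = (5, 8)


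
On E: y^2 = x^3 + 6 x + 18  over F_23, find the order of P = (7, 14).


Compute successive multiples of P until we hit O:
  1P = (7, 14)
  2P = (18, 22)
  3P = (1, 5)
  4P = (0, 8)
  5P = (5, 14)
  6P = (11, 9)
  7P = (8, 16)
  8P = (12, 22)
  ... (continuing to 21P)
  21P = O

ord(P) = 21


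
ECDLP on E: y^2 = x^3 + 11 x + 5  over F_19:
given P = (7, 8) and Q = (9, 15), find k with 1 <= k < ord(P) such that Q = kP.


Enumerate multiples of P until we hit Q = (9, 15):
  1P = (7, 8)
  2P = (9, 15)
Match found at i = 2.

k = 2


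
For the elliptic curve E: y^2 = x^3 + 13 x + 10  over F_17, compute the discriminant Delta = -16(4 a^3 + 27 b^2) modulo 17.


4 a^3 + 27 b^2 = 4*13^3 + 27*10^2 = 8788 + 2700 = 11488
Delta = -16 * (11488) = -183808
Delta mod 17 = 13

Delta = 13 (mod 17)


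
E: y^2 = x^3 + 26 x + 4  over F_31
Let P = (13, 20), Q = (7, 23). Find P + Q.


P != Q, so use the chord formula.
s = (y2 - y1) / (x2 - x1) = (3) / (25) mod 31 = 15
x3 = s^2 - x1 - x2 mod 31 = 15^2 - 13 - 7 = 19
y3 = s (x1 - x3) - y1 mod 31 = 15 * (13 - 19) - 20 = 14

P + Q = (19, 14)


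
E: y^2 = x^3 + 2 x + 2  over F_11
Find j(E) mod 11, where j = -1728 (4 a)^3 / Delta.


Delta = -16(4 a^3 + 27 b^2) mod 11 = 4
-1728 * (4 a)^3 = -1728 * (4*2)^3 mod 11 = 5
j = 5 * 4^(-1) mod 11 = 4

j = 4 (mod 11)


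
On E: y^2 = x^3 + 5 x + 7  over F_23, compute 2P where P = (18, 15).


k = 2 = 10_2 (binary, LSB first: 01)
Double-and-add from P = (18, 15):
  bit 0 = 0: acc unchanged = O
  bit 1 = 1: acc = O + (12, 1) = (12, 1)

2P = (12, 1)


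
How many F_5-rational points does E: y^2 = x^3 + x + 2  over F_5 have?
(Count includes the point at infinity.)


For each x in F_5, count y with y^2 = x^3 + 1 x + 2 mod 5:
  x = 1: RHS = 4, y in [2, 3]  -> 2 point(s)
  x = 4: RHS = 0, y in [0]  -> 1 point(s)
Affine points: 3. Add the point at infinity: total = 4.

#E(F_5) = 4


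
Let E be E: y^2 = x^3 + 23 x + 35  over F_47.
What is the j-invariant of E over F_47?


Delta = -16(4 a^3 + 27 b^2) mod 47 = 28
-1728 * (4 a)^3 = -1728 * (4*23)^3 mod 47 = 6
j = 6 * 28^(-1) mod 47 = 17

j = 17 (mod 47)


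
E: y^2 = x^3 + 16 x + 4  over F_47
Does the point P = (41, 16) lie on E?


Check whether y^2 = x^3 + 16 x + 4 (mod 47) for (x, y) = (41, 16).
LHS: y^2 = 16^2 mod 47 = 21
RHS: x^3 + 16 x + 4 = 41^3 + 16*41 + 4 mod 47 = 21
LHS = RHS

Yes, on the curve


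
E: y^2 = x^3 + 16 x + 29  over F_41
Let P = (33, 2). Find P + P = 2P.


Doubling: s = (3 x1^2 + a) / (2 y1)
s = (3*33^2 + 16) / (2*2) mod 41 = 11
x3 = s^2 - 2 x1 mod 41 = 11^2 - 2*33 = 14
y3 = s (x1 - x3) - y1 mod 41 = 11 * (33 - 14) - 2 = 2

2P = (14, 2)


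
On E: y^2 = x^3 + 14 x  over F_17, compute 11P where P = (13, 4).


k = 11 = 1011_2 (binary, LSB first: 1101)
Double-and-add from P = (13, 4):
  bit 0 = 1: acc = O + (13, 4) = (13, 4)
  bit 1 = 1: acc = (13, 4) + (16, 11) = (1, 7)
  bit 2 = 0: acc unchanged = (1, 7)
  bit 3 = 1: acc = (1, 7) + (4, 1) = (16, 6)

11P = (16, 6)


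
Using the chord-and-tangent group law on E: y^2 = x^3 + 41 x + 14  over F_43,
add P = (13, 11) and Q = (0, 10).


P != Q, so use the chord formula.
s = (y2 - y1) / (x2 - x1) = (42) / (30) mod 43 = 10
x3 = s^2 - x1 - x2 mod 43 = 10^2 - 13 - 0 = 1
y3 = s (x1 - x3) - y1 mod 43 = 10 * (13 - 1) - 11 = 23

P + Q = (1, 23)


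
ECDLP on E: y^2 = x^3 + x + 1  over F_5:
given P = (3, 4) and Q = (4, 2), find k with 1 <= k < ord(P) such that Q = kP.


Enumerate multiples of P until we hit Q = (4, 2):
  1P = (3, 4)
  2P = (0, 4)
  3P = (2, 1)
  4P = (4, 3)
  5P = (4, 2)
Match found at i = 5.

k = 5


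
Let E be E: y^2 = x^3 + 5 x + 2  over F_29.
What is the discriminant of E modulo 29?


4 a^3 + 27 b^2 = 4*5^3 + 27*2^2 = 500 + 108 = 608
Delta = -16 * (608) = -9728
Delta mod 29 = 16

Delta = 16 (mod 29)


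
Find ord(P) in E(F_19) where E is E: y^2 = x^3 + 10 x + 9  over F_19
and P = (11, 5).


Compute successive multiples of P until we hit O:
  1P = (11, 5)
  2P = (3, 16)
  3P = (6, 0)
  4P = (3, 3)
  5P = (11, 14)
  6P = O

ord(P) = 6


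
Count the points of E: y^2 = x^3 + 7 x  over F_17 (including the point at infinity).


For each x in F_17, count y with y^2 = x^3 + 7 x + 0 mod 17:
  x = 0: RHS = 0, y in [0]  -> 1 point(s)
  x = 1: RHS = 8, y in [5, 12]  -> 2 point(s)
  x = 7: RHS = 1, y in [1, 16]  -> 2 point(s)
  x = 10: RHS = 16, y in [4, 13]  -> 2 point(s)
  x = 16: RHS = 9, y in [3, 14]  -> 2 point(s)
Affine points: 9. Add the point at infinity: total = 10.

#E(F_17) = 10


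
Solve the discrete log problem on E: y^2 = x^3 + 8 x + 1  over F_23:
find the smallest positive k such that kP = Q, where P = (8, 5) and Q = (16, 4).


Enumerate multiples of P until we hit Q = (16, 4):
  1P = (8, 5)
  2P = (16, 19)
  3P = (15, 0)
  4P = (16, 4)
Match found at i = 4.

k = 4


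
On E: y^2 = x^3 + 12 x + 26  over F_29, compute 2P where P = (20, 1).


Doubling: s = (3 x1^2 + a) / (2 y1)
s = (3*20^2 + 12) / (2*1) mod 29 = 26
x3 = s^2 - 2 x1 mod 29 = 26^2 - 2*20 = 27
y3 = s (x1 - x3) - y1 mod 29 = 26 * (20 - 27) - 1 = 20

2P = (27, 20)


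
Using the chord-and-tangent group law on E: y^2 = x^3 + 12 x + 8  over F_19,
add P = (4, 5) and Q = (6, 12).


P != Q, so use the chord formula.
s = (y2 - y1) / (x2 - x1) = (7) / (2) mod 19 = 13
x3 = s^2 - x1 - x2 mod 19 = 13^2 - 4 - 6 = 7
y3 = s (x1 - x3) - y1 mod 19 = 13 * (4 - 7) - 5 = 13

P + Q = (7, 13)


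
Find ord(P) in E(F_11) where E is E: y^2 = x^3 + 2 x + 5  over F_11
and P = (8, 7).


Compute successive multiples of P until we hit O:
  1P = (8, 7)
  2P = (9, 9)
  3P = (9, 2)
  4P = (8, 4)
  5P = O

ord(P) = 5


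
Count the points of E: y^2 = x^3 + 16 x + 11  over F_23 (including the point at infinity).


For each x in F_23, count y with y^2 = x^3 + 16 x + 11 mod 23:
  x = 4: RHS = 1, y in [1, 22]  -> 2 point(s)
  x = 5: RHS = 9, y in [3, 20]  -> 2 point(s)
  x = 6: RHS = 1, y in [1, 22]  -> 2 point(s)
  x = 7: RHS = 6, y in [11, 12]  -> 2 point(s)
  x = 11: RHS = 0, y in [0]  -> 1 point(s)
  x = 13: RHS = 1, y in [1, 22]  -> 2 point(s)
  x = 14: RHS = 12, y in [9, 14]  -> 2 point(s)
  x = 16: RHS = 16, y in [4, 19]  -> 2 point(s)
  x = 18: RHS = 13, y in [6, 17]  -> 2 point(s)
Affine points: 17. Add the point at infinity: total = 18.

#E(F_23) = 18


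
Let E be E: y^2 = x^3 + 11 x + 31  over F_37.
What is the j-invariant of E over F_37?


Delta = -16(4 a^3 + 27 b^2) mod 37 = 15
-1728 * (4 a)^3 = -1728 * (4*11)^3 mod 37 = 36
j = 36 * 15^(-1) mod 37 = 32

j = 32 (mod 37)


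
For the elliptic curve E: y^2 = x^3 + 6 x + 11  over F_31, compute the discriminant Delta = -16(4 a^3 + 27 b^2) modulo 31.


4 a^3 + 27 b^2 = 4*6^3 + 27*11^2 = 864 + 3267 = 4131
Delta = -16 * (4131) = -66096
Delta mod 31 = 27

Delta = 27 (mod 31)


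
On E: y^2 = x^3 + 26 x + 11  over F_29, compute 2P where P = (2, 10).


k = 2 = 10_2 (binary, LSB first: 01)
Double-and-add from P = (2, 10):
  bit 0 = 0: acc unchanged = O
  bit 1 = 1: acc = O + (26, 14) = (26, 14)

2P = (26, 14)


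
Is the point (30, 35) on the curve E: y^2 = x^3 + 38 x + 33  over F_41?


Check whether y^2 = x^3 + 38 x + 33 (mod 41) for (x, y) = (30, 35).
LHS: y^2 = 35^2 mod 41 = 36
RHS: x^3 + 38 x + 33 = 30^3 + 38*30 + 33 mod 41 = 6
LHS != RHS

No, not on the curve


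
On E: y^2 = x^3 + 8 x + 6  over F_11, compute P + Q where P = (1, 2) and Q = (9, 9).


P != Q, so use the chord formula.
s = (y2 - y1) / (x2 - x1) = (7) / (8) mod 11 = 5
x3 = s^2 - x1 - x2 mod 11 = 5^2 - 1 - 9 = 4
y3 = s (x1 - x3) - y1 mod 11 = 5 * (1 - 4) - 2 = 5

P + Q = (4, 5)


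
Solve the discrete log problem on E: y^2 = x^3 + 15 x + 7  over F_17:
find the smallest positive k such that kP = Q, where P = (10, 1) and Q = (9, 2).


Enumerate multiples of P until we hit Q = (9, 2):
  1P = (10, 1)
  2P = (13, 11)
  3P = (7, 9)
  4P = (9, 2)
Match found at i = 4.

k = 4


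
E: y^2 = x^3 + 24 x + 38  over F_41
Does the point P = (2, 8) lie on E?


Check whether y^2 = x^3 + 24 x + 38 (mod 41) for (x, y) = (2, 8).
LHS: y^2 = 8^2 mod 41 = 23
RHS: x^3 + 24 x + 38 = 2^3 + 24*2 + 38 mod 41 = 12
LHS != RHS

No, not on the curve


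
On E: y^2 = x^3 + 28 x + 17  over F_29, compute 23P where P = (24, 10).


k = 23 = 10111_2 (binary, LSB first: 11101)
Double-and-add from P = (24, 10):
  bit 0 = 1: acc = O + (24, 10) = (24, 10)
  bit 1 = 1: acc = (24, 10) + (6, 16) = (12, 15)
  bit 2 = 1: acc = (12, 15) + (26, 15) = (20, 14)
  bit 3 = 0: acc unchanged = (20, 14)
  bit 4 = 1: acc = (20, 14) + (15, 19) = (24, 19)

23P = (24, 19)


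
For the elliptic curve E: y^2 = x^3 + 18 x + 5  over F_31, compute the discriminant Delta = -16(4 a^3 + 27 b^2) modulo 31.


4 a^3 + 27 b^2 = 4*18^3 + 27*5^2 = 23328 + 675 = 24003
Delta = -16 * (24003) = -384048
Delta mod 31 = 11

Delta = 11 (mod 31)


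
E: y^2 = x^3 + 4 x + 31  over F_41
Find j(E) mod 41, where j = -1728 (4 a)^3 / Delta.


Delta = -16(4 a^3 + 27 b^2) mod 41 = 18
-1728 * (4 a)^3 = -1728 * (4*4)^3 mod 41 = 24
j = 24 * 18^(-1) mod 41 = 15

j = 15 (mod 41)


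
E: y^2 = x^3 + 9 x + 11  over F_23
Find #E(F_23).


For each x in F_23, count y with y^2 = x^3 + 9 x + 11 mod 23:
  x = 7: RHS = 3, y in [7, 16]  -> 2 point(s)
  x = 9: RHS = 16, y in [4, 19]  -> 2 point(s)
  x = 13: RHS = 2, y in [5, 18]  -> 2 point(s)
  x = 14: RHS = 6, y in [11, 12]  -> 2 point(s)
  x = 15: RHS = 2, y in [5, 18]  -> 2 point(s)
  x = 18: RHS = 2, y in [5, 18]  -> 2 point(s)
  x = 19: RHS = 3, y in [7, 16]  -> 2 point(s)
  x = 20: RHS = 3, y in [7, 16]  -> 2 point(s)
  x = 21: RHS = 8, y in [10, 13]  -> 2 point(s)
  x = 22: RHS = 1, y in [1, 22]  -> 2 point(s)
Affine points: 20. Add the point at infinity: total = 21.

#E(F_23) = 21


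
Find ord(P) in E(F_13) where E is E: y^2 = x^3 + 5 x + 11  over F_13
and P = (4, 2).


Compute successive multiples of P until we hit O:
  1P = (4, 2)
  2P = (1, 2)
  3P = (8, 11)
  4P = (2, 9)
  5P = (3, 1)
  6P = (7, 8)
  7P = (6, 7)
  8P = (6, 6)
  ... (continuing to 15P)
  15P = O

ord(P) = 15


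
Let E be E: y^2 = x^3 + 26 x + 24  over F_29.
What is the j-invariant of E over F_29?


Delta = -16(4 a^3 + 27 b^2) mod 29 = 5
-1728 * (4 a)^3 = -1728 * (4*26)^3 mod 29 = 28
j = 28 * 5^(-1) mod 29 = 23

j = 23 (mod 29)


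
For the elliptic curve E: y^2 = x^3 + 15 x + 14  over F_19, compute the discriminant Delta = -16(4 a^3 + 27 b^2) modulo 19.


4 a^3 + 27 b^2 = 4*15^3 + 27*14^2 = 13500 + 5292 = 18792
Delta = -16 * (18792) = -300672
Delta mod 19 = 3

Delta = 3 (mod 19)


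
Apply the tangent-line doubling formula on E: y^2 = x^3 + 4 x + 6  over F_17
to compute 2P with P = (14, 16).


Doubling: s = (3 x1^2 + a) / (2 y1)
s = (3*14^2 + 4) / (2*16) mod 17 = 10
x3 = s^2 - 2 x1 mod 17 = 10^2 - 2*14 = 4
y3 = s (x1 - x3) - y1 mod 17 = 10 * (14 - 4) - 16 = 16

2P = (4, 16)


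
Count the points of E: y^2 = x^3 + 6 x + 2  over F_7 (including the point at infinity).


For each x in F_7, count y with y^2 = x^3 + 6 x + 2 mod 7:
  x = 0: RHS = 2, y in [3, 4]  -> 2 point(s)
  x = 1: RHS = 2, y in [3, 4]  -> 2 point(s)
  x = 2: RHS = 1, y in [1, 6]  -> 2 point(s)
  x = 6: RHS = 2, y in [3, 4]  -> 2 point(s)
Affine points: 8. Add the point at infinity: total = 9.

#E(F_7) = 9


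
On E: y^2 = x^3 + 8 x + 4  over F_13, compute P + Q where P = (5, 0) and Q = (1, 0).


P != Q, so use the chord formula.
s = (y2 - y1) / (x2 - x1) = (0) / (9) mod 13 = 0
x3 = s^2 - x1 - x2 mod 13 = 0^2 - 5 - 1 = 7
y3 = s (x1 - x3) - y1 mod 13 = 0 * (5 - 7) - 0 = 0

P + Q = (7, 0)


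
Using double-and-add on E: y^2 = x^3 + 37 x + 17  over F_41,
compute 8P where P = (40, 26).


k = 8 = 1000_2 (binary, LSB first: 0001)
Double-and-add from P = (40, 26):
  bit 0 = 0: acc unchanged = O
  bit 1 = 0: acc unchanged = O
  bit 2 = 0: acc unchanged = O
  bit 3 = 1: acc = O + (8, 28) = (8, 28)

8P = (8, 28)


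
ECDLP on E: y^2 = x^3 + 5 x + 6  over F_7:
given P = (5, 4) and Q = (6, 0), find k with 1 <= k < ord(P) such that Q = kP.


Enumerate multiples of P until we hit Q = (6, 0):
  1P = (5, 4)
  2P = (6, 0)
Match found at i = 2.

k = 2


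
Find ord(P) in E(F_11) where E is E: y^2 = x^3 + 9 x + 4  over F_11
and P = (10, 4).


Compute successive multiples of P until we hit O:
  1P = (10, 4)
  2P = (7, 6)
  3P = (3, 6)
  4P = (1, 6)
  5P = (1, 5)
  6P = (3, 5)
  7P = (7, 5)
  8P = (10, 7)
  ... (continuing to 9P)
  9P = O

ord(P) = 9


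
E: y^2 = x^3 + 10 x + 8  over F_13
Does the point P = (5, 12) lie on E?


Check whether y^2 = x^3 + 10 x + 8 (mod 13) for (x, y) = (5, 12).
LHS: y^2 = 12^2 mod 13 = 1
RHS: x^3 + 10 x + 8 = 5^3 + 10*5 + 8 mod 13 = 1
LHS = RHS

Yes, on the curve


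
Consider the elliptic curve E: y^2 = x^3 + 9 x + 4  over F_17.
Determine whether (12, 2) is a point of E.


Check whether y^2 = x^3 + 9 x + 4 (mod 17) for (x, y) = (12, 2).
LHS: y^2 = 2^2 mod 17 = 4
RHS: x^3 + 9 x + 4 = 12^3 + 9*12 + 4 mod 17 = 4
LHS = RHS

Yes, on the curve


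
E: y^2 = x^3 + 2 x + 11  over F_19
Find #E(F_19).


For each x in F_19, count y with y^2 = x^3 + 2 x + 11 mod 19:
  x = 0: RHS = 11, y in [7, 12]  -> 2 point(s)
  x = 2: RHS = 4, y in [2, 17]  -> 2 point(s)
  x = 3: RHS = 6, y in [5, 14]  -> 2 point(s)
  x = 4: RHS = 7, y in [8, 11]  -> 2 point(s)
  x = 6: RHS = 11, y in [7, 12]  -> 2 point(s)
  x = 7: RHS = 7, y in [8, 11]  -> 2 point(s)
  x = 8: RHS = 7, y in [8, 11]  -> 2 point(s)
  x = 9: RHS = 17, y in [6, 13]  -> 2 point(s)
  x = 10: RHS = 5, y in [9, 10]  -> 2 point(s)
  x = 13: RHS = 11, y in [7, 12]  -> 2 point(s)
  x = 14: RHS = 9, y in [3, 16]  -> 2 point(s)
  x = 16: RHS = 16, y in [4, 15]  -> 2 point(s)
Affine points: 24. Add the point at infinity: total = 25.

#E(F_19) = 25
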